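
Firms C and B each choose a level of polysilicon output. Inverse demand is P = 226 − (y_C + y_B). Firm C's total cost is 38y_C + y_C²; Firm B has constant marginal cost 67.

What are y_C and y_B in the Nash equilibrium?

31, 64

Firm C's profit: π = y_C(226 − (y_C + y_B)) − 38y_C − y_C².
∂π/∂y_C = 188 − 4y_C − y_B = 0, so y_C = 47 − 0.25y_B.
For B: ∂π/∂y_B = 159 − 2y_B − y_C = 0 ⇒ y_B = 79.5 − 0.5y_C.
Substituting the second reaction function into the first: y_C = 47 − 0.25(79.5 − 0.5y_C), which gives 0.875y_C = 27.125 ⇒ y_C = 31.
Then y_B = 79.5 − 0.5·31 = 64.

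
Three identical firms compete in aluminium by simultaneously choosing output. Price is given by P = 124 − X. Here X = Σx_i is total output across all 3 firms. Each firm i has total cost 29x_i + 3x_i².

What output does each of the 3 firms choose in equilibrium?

9.5

A representative firm's profit is π_i = x_i(124 − X) − 29x_i − 3x_i², with X = x_i + Σ_{j≠i} x_j.
First-order condition: 95 − 8x_i − Σ_{j≠i} x_j = 0.
Imposing symmetry (x_j = x for all j) turns Σ_{j≠i} x_j into 2x, so 95 = 10x and x = 9.5.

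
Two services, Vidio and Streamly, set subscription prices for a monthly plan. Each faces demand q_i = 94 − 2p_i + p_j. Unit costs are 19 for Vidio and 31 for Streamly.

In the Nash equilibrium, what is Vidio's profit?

Vidio's profit: π = (p_{Vidio} − 19)(94 − 2p_{Vidio} + p_{Streamly}).
∂π/∂p_{Vidio} = 132 − 4p_{Vidio} + p_{Streamly} = 0 ⇒ p_{Vidio} = 33 + 0.25p_{Streamly}.
Similarly p_{Streamly} = 39 + 0.25p_{Vidio}.
Plugging p_{Streamly} into Vidio's best response: p_{Vidio} = 33 + 0.25(39 + 0.25p_{Vidio}) ⇒ 0.9375p_{Vidio} = 42.75, so p_{Vidio} = 45.6.
Then p_{Streamly} = 39 + 0.25·45.6 = 50.4.
q_{Vidio} = 94 − 2·45.6 + 50.4 = 53.2.
Profit = (45.6 − 19)·53.2 = 1415.12.

1415.12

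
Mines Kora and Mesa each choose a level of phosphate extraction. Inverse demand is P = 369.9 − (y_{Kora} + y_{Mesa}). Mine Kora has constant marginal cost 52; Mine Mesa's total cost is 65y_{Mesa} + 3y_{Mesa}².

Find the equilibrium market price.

Mine Kora's profit: π = y_{Kora}(369.9 − (y_{Kora} + y_{Mesa})) − 52y_{Kora}.
∂π/∂y_{Kora} = 317.9 − 2y_{Kora} − y_{Mesa} = 0, so y_{Kora} = 158.95 − 0.5y_{Mesa}.
For Mesa: ∂π/∂y_{Mesa} = 304.9 − 8y_{Mesa} − y_{Kora} = 0 ⇒ y_{Mesa} = 38.1125 − 0.125y_{Kora}.
Substituting the second reaction function into the first: y_{Kora} = 158.95 − 0.5(38.1125 − 0.125y_{Kora}), which gives 0.9375y_{Kora} = 22383/160 ⇒ y_{Kora} = 149.22.
Then y_{Mesa} = 38.1125 − 0.125·149.22 = 19.46.
Equilibrium price: P = 369.9 − 168.68 = 201.22.

201.22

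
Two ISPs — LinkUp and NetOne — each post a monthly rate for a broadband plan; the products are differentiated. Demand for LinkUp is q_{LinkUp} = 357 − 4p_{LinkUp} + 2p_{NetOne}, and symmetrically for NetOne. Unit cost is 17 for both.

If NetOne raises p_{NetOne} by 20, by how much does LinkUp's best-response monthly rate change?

LinkUp's profit: π = (p_{LinkUp} − 17)(357 − 4p_{LinkUp} + 2p_{NetOne}).
∂π/∂p_{LinkUp} = 425 − 8p_{LinkUp} + 2p_{NetOne} = 0 ⇒ p_{LinkUp} = 53.125 + 0.25p_{NetOne}.
The reaction-function slope is 0.25, so a 20-unit rise in p_{NetOne} moves p_{LinkUp} by 0.25 × 20 = 5. LinkUp's best response rises — the actions are strategic complements.

5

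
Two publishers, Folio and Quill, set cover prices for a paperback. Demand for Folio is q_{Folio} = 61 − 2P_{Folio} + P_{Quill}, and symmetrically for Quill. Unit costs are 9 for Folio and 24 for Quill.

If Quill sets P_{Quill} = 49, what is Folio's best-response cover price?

32

Folio's profit: π = (P_{Folio} − 9)(61 − 2P_{Folio} + P_{Quill}).
∂π/∂P_{Folio} = 79 − 4P_{Folio} + P_{Quill} = 0 ⇒ P_{Folio} = 19.75 + 0.25P_{Quill}.
At P_{Quill} = 49: P_{Folio} = 19.75 + 0.25·49 = 32.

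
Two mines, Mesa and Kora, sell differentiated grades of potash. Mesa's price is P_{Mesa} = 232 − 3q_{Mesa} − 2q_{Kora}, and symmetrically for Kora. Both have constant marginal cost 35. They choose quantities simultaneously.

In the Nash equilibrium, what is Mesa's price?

Mine Mesa's profit: π = q_{Mesa}(232 − 3q_{Mesa} − 2q_{Kora}) − 35q_{Mesa}.
∂π/∂q_{Mesa} = 197 − 6q_{Mesa} − 2q_{Kora} = 0 ⇒ q_{Mesa} = 197/6 − (1/3)q_{Kora}.
The game is symmetric, so in equilibrium q_{Kora} = q_{Mesa}: the reaction function gives (4/3)q_{Mesa} = 197/6, hence q_{Mesa} = 24.625.
P_{Mesa} = 232 − 3·24.625 − 2·24.625 = 108.875.

108.875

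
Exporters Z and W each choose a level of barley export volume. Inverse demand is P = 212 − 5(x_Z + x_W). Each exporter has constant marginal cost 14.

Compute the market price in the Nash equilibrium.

Exporter Z's profit: π = x_Z(212 − 5(x_Z + x_W)) − 14x_Z.
∂π/∂x_Z = 198 − 10x_Z − 5x_W = 0, so x_Z = 19.8 − 0.5x_W.
By symmetry x_W = x_Z; substituting into the reaction function, 1.5x_Z = 19.8 and x_Z = 13.2.
Equilibrium price: P = 212 − 5·26.4 = 80.

80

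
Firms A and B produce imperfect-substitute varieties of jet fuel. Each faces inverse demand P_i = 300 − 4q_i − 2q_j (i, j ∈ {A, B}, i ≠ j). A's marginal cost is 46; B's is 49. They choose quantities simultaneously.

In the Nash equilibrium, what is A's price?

148

Firm A's profit: π = q_A(300 − 4q_A − 2q_B) − 46q_A.
∂π/∂q_A = 254 − 8q_A − 2q_B = 0 ⇒ q_A = 31.75 − 0.25q_B.
Similarly q_B = 31.375 − 0.25q_A.
Substituting the second reaction function into the first: q_A = 31.75 − 0.25(31.375 − 0.25q_A), which gives 0.9375q_A = 765/32 ⇒ q_A = 25.5.
Then q_B = 31.375 − 0.25·25.5 = 25.
P_A = 300 − 4·25.5 − 2·25 = 148.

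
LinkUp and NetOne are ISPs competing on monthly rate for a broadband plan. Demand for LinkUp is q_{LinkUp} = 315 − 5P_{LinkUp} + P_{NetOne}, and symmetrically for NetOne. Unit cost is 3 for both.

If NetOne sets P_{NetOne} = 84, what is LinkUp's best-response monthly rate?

LinkUp's profit: π = (P_{LinkUp} − 3)(315 − 5P_{LinkUp} + P_{NetOne}).
∂π/∂P_{LinkUp} = 330 − 10P_{LinkUp} + P_{NetOne} = 0 ⇒ P_{LinkUp} = 33 + 0.1P_{NetOne}.
At P_{NetOne} = 84: P_{LinkUp} = 33 + 0.1·84 = 41.4.

41.4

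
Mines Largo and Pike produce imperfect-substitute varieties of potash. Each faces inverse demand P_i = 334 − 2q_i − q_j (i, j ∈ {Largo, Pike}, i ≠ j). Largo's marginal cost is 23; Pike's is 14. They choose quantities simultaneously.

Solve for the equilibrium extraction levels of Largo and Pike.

61.6, 64.6

Mine Largo's profit: π = q_{Largo}(334 − 2q_{Largo} − q_{Pike}) − 23q_{Largo}.
∂π/∂q_{Largo} = 311 − 4q_{Largo} − q_{Pike} = 0 ⇒ q_{Largo} = 77.75 − 0.25q_{Pike}.
Similarly q_{Pike} = 80 − 0.25q_{Largo}.
Solving the two reaction functions simultaneously: (1 − (−0.25)(−0.25))q_{Largo} = 77.75 − 0.25·80, so 0.9375q_{Largo} = 57.75 and q_{Largo} = 61.6.
Then q_{Pike} = 80 − 0.25·61.6 = 64.6.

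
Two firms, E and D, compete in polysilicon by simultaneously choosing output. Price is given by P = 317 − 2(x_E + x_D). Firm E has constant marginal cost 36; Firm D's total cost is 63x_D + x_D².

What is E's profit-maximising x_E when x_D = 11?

Firm E's profit: π = x_E(317 − 2(x_E + x_D)) − 36x_E.
∂π/∂x_E = 281 − 4x_E − 2x_D = 0, so x_E = 70.25 − 0.5x_D.
At x_D = 11: x_E = 70.25 − 0.5·11 = 64.75.

64.75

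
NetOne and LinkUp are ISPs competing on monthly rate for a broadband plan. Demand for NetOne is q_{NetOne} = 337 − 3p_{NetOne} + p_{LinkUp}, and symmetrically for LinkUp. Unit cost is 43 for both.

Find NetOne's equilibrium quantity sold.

NetOne's profit: π = (p_{NetOne} − 43)(337 − 3p_{NetOne} + p_{LinkUp}).
∂π/∂p_{NetOne} = 466 − 6p_{NetOne} + p_{LinkUp} = 0 ⇒ p_{NetOne} = 233/3 + (1/6)p_{LinkUp}.
Setting p_{NetOne} = p_{LinkUp} in the reaction function: p_{NetOne} = 233/3 + (1/6)p_{NetOne}, so p_{NetOne} = (233/3) / (5/6) = 93.2.
q_{NetOne} = 337 − 3·93.2 + 93.2 = 150.6.

150.6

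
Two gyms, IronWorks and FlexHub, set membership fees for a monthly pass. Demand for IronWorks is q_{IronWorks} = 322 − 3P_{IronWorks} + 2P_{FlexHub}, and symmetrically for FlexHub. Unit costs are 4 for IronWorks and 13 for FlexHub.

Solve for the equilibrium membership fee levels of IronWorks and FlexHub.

IronWorks's profit: π = (P_{IronWorks} − 4)(322 − 3P_{IronWorks} + 2P_{FlexHub}).
∂π/∂P_{IronWorks} = 334 − 6P_{IronWorks} + 2P_{FlexHub} = 0 ⇒ P_{IronWorks} = 167/3 + (1/3)P_{FlexHub}.
Similarly P_{FlexHub} = 361/6 + (1/3)P_{IronWorks}.
Plugging P_{FlexHub} into IronWorks's best response: P_{IronWorks} = 167/3 + (1/3)(361/6 + (1/3)P_{IronWorks}) ⇒ (8/9)P_{IronWorks} = 1363/18, so P_{IronWorks} = 85.1875.
Then P_{FlexHub} = 361/6 + (1/3)·85.1875 = 88.5625.

85.1875, 88.5625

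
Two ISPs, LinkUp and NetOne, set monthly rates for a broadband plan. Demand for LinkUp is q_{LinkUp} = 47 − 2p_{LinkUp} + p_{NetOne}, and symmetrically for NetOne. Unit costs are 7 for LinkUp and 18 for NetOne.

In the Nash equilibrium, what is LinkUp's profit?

438.08

LinkUp's profit: π = (p_{LinkUp} − 7)(47 − 2p_{LinkUp} + p_{NetOne}).
∂π/∂p_{LinkUp} = 61 − 4p_{LinkUp} + p_{NetOne} = 0 ⇒ p_{LinkUp} = 15.25 + 0.25p_{NetOne}.
Similarly p_{NetOne} = 20.75 + 0.25p_{LinkUp}.
Substituting the second reaction function into the first: p_{LinkUp} = 15.25 + 0.25(20.75 + 0.25p_{LinkUp}), which gives 0.9375p_{LinkUp} = 20.4375 ⇒ p_{LinkUp} = 21.8.
Then p_{NetOne} = 20.75 + 0.25·21.8 = 26.2.
q_{LinkUp} = 47 − 2·21.8 + 26.2 = 29.6.
Profit = (21.8 − 7)·29.6 = 438.08.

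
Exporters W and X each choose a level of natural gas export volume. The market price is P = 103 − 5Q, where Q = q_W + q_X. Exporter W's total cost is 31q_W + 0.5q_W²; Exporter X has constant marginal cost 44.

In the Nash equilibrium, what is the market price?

61

Exporter W's profit: π = q_W(103 − 5(q_W + q_X)) − 31q_W − 0.5q_W².
∂π/∂q_W = 72 − 11q_W − 5q_X = 0, so q_W = 72/11 − (5/11)q_X.
For X: ∂π/∂q_X = 59 − 10q_X − 5q_W = 0 ⇒ q_X = 5.9 − 0.5q_W.
Solving the two reaction functions simultaneously: (1 − (−5/11)(−0.5))q_W = 72/11 − (5/11)·5.9, so (17/22)q_W = 85/22 and q_W = 5.
Then q_X = 5.9 − 0.5·5 = 3.4.
Equilibrium price: P = 103 − 5·8.4 = 61.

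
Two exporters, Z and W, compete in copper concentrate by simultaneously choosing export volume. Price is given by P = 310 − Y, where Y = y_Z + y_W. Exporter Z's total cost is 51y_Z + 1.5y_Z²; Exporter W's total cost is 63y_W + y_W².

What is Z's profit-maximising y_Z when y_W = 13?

49.2

Exporter Z's profit: π = y_Z(310 − (y_Z + y_W)) − 51y_Z − 1.5y_Z².
∂π/∂y_Z = 259 − 5y_Z − y_W = 0, so y_Z = 51.8 − 0.2y_W.
At y_W = 13: y_Z = 51.8 − 0.2·13 = 49.2.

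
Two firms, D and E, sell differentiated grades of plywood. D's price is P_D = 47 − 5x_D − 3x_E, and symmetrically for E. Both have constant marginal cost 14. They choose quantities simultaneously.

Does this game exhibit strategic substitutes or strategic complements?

strategic substitutes

Firm D's profit: π = x_D(47 − 5x_D − 3x_E) − 14x_D.
∂π/∂x_D = 33 − 10x_D − 3x_E = 0 ⇒ x_D = 3.3 − 0.3x_E.
The best-response slope dx_D/dx_E = −0.3 < 0: the reaction function is downward-sloping, so the choices are strategic substitutes.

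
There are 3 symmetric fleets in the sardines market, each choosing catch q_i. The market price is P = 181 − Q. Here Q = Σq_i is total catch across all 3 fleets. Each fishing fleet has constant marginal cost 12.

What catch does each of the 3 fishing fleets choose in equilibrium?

A representative fishing fleet's profit is π_i = q_i(181 − Q) − 12q_i, with Q = q_i + Σ_{j≠i} q_j.
First-order condition: 169 − 2q_i − Σ_{j≠i} q_j = 0.
In a symmetric equilibrium every fishing fleet chooses the same q, so Σ_{j≠i} q_j = 2q. The condition becomes 169 − 4q = 0, giving q = 169/4 = 42.25.

42.25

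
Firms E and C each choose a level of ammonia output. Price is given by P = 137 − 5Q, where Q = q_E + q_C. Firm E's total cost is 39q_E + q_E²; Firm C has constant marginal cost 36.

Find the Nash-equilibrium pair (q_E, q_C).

5, 7.6

Firm E's profit: π = q_E(137 − 5(q_E + q_C)) − 39q_E − q_E².
∂π/∂q_E = 98 − 12q_E − 5q_C = 0, so q_E = 49/6 − (5/12)q_C.
For C: ∂π/∂q_C = 101 − 10q_C − 5q_E = 0 ⇒ q_C = 10.1 − 0.5q_E.
Plugging q_C into E's best response: q_E = 49/6 − (5/12)(10.1 − 0.5q_E) ⇒ (19/24)q_E = 95/24, so q_E = 5.
Then q_C = 10.1 − 0.5·5 = 7.6.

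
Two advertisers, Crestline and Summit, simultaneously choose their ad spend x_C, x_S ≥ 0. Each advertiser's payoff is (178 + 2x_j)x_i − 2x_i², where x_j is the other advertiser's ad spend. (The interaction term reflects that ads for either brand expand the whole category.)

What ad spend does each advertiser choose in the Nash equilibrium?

Crestline's payoff is (178 + 2x_S)x_C − 2x_C².
∂π/∂x_C = 178 + 2x_S − 4x_C = 0, so x_C = 44.5 + 0.5x_S.
The game is symmetric, so in equilibrium x_S = x_C: the reaction function gives 0.5x_C = 44.5, hence x_C = 89.

89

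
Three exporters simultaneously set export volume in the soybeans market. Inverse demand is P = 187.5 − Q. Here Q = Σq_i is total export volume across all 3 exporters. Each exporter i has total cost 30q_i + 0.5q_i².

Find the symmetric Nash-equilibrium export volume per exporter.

31.5

A representative exporter's profit is π_i = q_i(187.5 − Q) − 30q_i − 0.5q_i², with Q = q_i + Σ_{j≠i} q_j.
First-order condition: 157.5 − 3q_i − Σ_{j≠i} q_j = 0.
With identical exporters, set every q_j = q: then 157.5 − 3q − 2q = 0, i.e. q = 157.5/5 = 31.5.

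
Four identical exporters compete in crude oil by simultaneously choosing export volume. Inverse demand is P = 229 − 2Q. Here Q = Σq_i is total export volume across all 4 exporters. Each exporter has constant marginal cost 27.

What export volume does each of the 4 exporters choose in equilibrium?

A representative exporter's profit is π_i = q_i(229 − 2Q) − 27q_i, with Q = q_i + Σ_{j≠i} q_j.
First-order condition: 202 − 4q_i − 2Σ_{j≠i} q_j = 0.
Imposing symmetry (q_j = q for all j) turns Σ_{j≠i} q_j into 3q, so 202 = 10q and q = 20.2.

20.2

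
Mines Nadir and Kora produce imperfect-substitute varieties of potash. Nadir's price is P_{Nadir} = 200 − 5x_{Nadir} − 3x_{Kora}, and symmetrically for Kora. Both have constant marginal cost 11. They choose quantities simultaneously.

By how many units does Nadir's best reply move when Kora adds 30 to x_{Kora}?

Mine Nadir's profit: π = x_{Nadir}(200 − 5x_{Nadir} − 3x_{Kora}) − 11x_{Nadir}.
∂π/∂x_{Nadir} = 189 − 10x_{Nadir} − 3x_{Kora} = 0 ⇒ x_{Nadir} = 18.9 − 0.3x_{Kora}.
The reaction-function slope is −0.3, so a 30-unit rise in x_{Kora} moves x_{Nadir} by −0.3 × 30 = −9. Nadir's best response falls — the actions are strategic substitutes.

-9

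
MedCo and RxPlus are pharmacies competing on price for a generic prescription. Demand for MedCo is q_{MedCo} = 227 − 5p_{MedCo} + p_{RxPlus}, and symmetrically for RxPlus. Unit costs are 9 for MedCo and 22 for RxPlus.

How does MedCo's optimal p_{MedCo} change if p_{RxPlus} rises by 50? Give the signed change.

5

MedCo's profit: π = (p_{MedCo} − 9)(227 − 5p_{MedCo} + p_{RxPlus}).
∂π/∂p_{MedCo} = 272 − 10p_{MedCo} + p_{RxPlus} = 0 ⇒ p_{MedCo} = 27.2 + 0.1p_{RxPlus}.
The reaction-function slope is 0.1, so a 50-unit rise in p_{RxPlus} moves p_{MedCo} by 0.1 × 50 = 5. MedCo's best response rises — the actions are strategic complements.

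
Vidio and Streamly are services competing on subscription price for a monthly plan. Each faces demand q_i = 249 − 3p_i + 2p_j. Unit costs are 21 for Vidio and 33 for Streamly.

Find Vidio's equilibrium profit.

10531.6875

Vidio's profit: π = (p_{Vidio} − 21)(249 − 3p_{Vidio} + 2p_{Streamly}).
∂π/∂p_{Vidio} = 312 − 6p_{Vidio} + 2p_{Streamly} = 0 ⇒ p_{Vidio} = 52 + (1/3)p_{Streamly}.
Similarly p_{Streamly} = 58 + (1/3)p_{Vidio}.
Plugging p_{Streamly} into Vidio's best response: p_{Vidio} = 52 + (1/3)(58 + (1/3)p_{Vidio}) ⇒ (8/9)p_{Vidio} = 214/3, so p_{Vidio} = 80.25.
Then p_{Streamly} = 58 + (1/3)·80.25 = 84.75.
q_{Vidio} = 249 − 3·80.25 + 2·84.75 = 177.75.
Profit = (80.25 − 21)·177.75 = 10531.6875.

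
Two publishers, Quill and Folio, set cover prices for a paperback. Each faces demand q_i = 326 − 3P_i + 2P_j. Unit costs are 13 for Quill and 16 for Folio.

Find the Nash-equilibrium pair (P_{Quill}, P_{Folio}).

91.8125, 92.9375

Quill's profit: π = (P_{Quill} − 13)(326 − 3P_{Quill} + 2P_{Folio}).
∂π/∂P_{Quill} = 365 − 6P_{Quill} + 2P_{Folio} = 0 ⇒ P_{Quill} = 365/6 + (1/3)P_{Folio}.
Similarly P_{Folio} = 187/3 + (1/3)P_{Quill}.
Solving the two reaction functions simultaneously: (1 − (1/3)(1/3))P_{Quill} = 365/6 + (1/3)·(187/3), so (8/9)P_{Quill} = 1469/18 and P_{Quill} = 91.8125.
Then P_{Folio} = 187/3 + (1/3)·91.8125 = 92.9375.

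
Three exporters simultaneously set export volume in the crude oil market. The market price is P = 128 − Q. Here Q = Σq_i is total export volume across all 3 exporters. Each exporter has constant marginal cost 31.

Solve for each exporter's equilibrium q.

24.25

A representative exporter's profit is π_i = q_i(128 − Q) − 31q_i, with Q = q_i + Σ_{j≠i} q_j.
First-order condition: 97 − 2q_i − Σ_{j≠i} q_j = 0.
Imposing symmetry (q_j = q for all j) turns Σ_{j≠i} q_j into 2q, so 97 = 4q and q = 24.25.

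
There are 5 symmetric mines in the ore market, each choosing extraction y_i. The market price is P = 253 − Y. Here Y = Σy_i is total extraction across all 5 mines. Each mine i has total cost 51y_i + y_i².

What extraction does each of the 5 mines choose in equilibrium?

A representative mine's profit is π_i = y_i(253 − Y) − 51y_i − y_i², with Y = y_i + Σ_{j≠i} y_j.
First-order condition: 202 − 4y_i − Σ_{j≠i} y_j = 0.
With identical mines, set every y_j = y: then 202 − 4y − 4y = 0, i.e. y = 202/8 = 25.25.

25.25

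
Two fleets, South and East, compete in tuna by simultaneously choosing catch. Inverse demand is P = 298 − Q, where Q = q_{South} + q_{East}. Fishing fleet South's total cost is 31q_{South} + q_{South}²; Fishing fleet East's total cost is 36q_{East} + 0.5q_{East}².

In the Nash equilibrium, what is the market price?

Fishing fleet South's profit: π = q_{South}(298 − (q_{South} + q_{East})) − 31q_{South} − q_{South}².
∂π/∂q_{South} = 267 − 4q_{South} − q_{East} = 0, so q_{South} = 66.75 − 0.25q_{East}.
For East: ∂π/∂q_{East} = 262 − 3q_{East} − q_{South} = 0 ⇒ q_{East} = 262/3 − (1/3)q_{South}.
Substituting the second reaction function into the first: q_{South} = 66.75 − 0.25(262/3 − (1/3)q_{South}), which gives (11/12)q_{South} = 539/12 ⇒ q_{South} = 49.
Then q_{East} = 262/3 − (1/3)·49 = 71.
Equilibrium price: P = 298 − 120 = 178.

178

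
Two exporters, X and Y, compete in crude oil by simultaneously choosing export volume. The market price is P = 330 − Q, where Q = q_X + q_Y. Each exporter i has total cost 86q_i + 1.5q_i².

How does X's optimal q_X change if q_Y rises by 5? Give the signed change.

-1

Exporter X's profit: π = q_X(330 − (q_X + q_Y)) − 86q_X − 1.5q_X².
∂π/∂q_X = 244 − 5q_X − q_Y = 0, so q_X = 48.8 − 0.2q_Y.
The reaction-function slope is −0.2, so a 5-unit rise in q_Y moves q_X by −0.2 × 5 = −1. X's best response falls — the actions are strategic substitutes.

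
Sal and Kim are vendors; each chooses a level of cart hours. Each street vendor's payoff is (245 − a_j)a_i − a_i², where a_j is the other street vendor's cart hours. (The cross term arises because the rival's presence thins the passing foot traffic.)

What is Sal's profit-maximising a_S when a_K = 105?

Sal's payoff is (245 − a_K)a_S − a_S².
∂π/∂a_S = 245 − a_K − 2a_S = 0, so a_S = 122.5 − 0.5a_K.
At a_K = 105: a_S = 122.5 − 0.5·105 = 70.

70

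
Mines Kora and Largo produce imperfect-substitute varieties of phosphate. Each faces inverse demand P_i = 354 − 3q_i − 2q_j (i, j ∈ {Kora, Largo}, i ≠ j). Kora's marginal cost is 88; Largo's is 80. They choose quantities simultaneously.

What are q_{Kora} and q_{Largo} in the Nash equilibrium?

32.75, 34.75

Mine Kora's profit: π = q_{Kora}(354 − 3q_{Kora} − 2q_{Largo}) − 88q_{Kora}.
∂π/∂q_{Kora} = 266 − 6q_{Kora} − 2q_{Largo} = 0 ⇒ q_{Kora} = 133/3 − (1/3)q_{Largo}.
Similarly q_{Largo} = 137/3 − (1/3)q_{Kora}.
Solving the two reaction functions simultaneously: (1 − (−1/3)(−1/3))q_{Kora} = 133/3 − (1/3)·(137/3), so (8/9)q_{Kora} = 262/9 and q_{Kora} = 32.75.
Then q_{Largo} = 137/3 − (1/3)·32.75 = 34.75.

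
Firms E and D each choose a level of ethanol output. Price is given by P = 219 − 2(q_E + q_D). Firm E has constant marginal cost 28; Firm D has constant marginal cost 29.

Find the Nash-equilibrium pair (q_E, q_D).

Firm E's profit: π = q_E(219 − 2(q_E + q_D)) − 28q_E.
∂π/∂q_E = 191 − 4q_E − 2q_D = 0, so q_E = 47.75 − 0.5q_D.
By the same steps for D: q_D = 47.5 − 0.5q_E.
Solving the two reaction functions simultaneously: (1 − (−0.5)(−0.5))q_E = 47.75 − 0.5·47.5, so 0.75q_E = 24 and q_E = 32.
Then q_D = 47.5 − 0.5·32 = 31.5.

32, 31.5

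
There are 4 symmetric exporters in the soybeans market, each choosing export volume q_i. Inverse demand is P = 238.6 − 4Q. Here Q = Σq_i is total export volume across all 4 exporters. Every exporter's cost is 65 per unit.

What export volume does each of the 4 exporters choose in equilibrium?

A representative exporter's profit is π_i = q_i(238.6 − 4Q) − 65q_i, with Q = q_i + Σ_{j≠i} q_j.
First-order condition: 173.6 − 8q_i − 4Σ_{j≠i} q_j = 0.
With identical exporters, set every q_j = q: then 173.6 − 8q − 12q = 0, i.e. q = 173.6/20 = 8.68.

8.68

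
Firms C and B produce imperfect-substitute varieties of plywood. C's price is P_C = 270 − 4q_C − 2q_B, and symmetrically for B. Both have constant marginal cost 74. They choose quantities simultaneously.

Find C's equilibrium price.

Firm C's profit: π = q_C(270 − 4q_C − 2q_B) − 74q_C.
∂π/∂q_C = 196 − 8q_C − 2q_B = 0 ⇒ q_C = 24.5 − 0.25q_B.
By symmetry q_B = q_C; substituting into the reaction function, 1.25q_C = 24.5 and q_C = 19.6.
P_C = 270 − 4·19.6 − 2·19.6 = 152.4.

152.4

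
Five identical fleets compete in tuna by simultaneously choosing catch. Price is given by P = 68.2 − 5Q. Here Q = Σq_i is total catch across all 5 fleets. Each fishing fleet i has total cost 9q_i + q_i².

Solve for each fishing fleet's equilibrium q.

1.85

A representative fishing fleet's profit is π_i = q_i(68.2 − 5Q) − 9q_i − q_i², with Q = q_i + Σ_{j≠i} q_j.
First-order condition: 59.2 − 12q_i − 5Σ_{j≠i} q_j = 0.
In a symmetric equilibrium every fishing fleet chooses the same q, so Σ_{j≠i} q_j = 4q. The condition becomes 59.2 − 32q = 0, giving q = 59.2/32 = 1.85.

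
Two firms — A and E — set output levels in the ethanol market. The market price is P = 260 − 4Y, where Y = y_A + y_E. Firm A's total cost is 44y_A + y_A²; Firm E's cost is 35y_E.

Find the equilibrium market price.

Firm A's profit: π = y_A(260 − 4(y_A + y_E)) − 44y_A − y_A².
∂π/∂y_A = 216 − 10y_A − 4y_E = 0, so y_A = 21.6 − 0.4y_E.
For E: ∂π/∂y_E = 225 − 8y_E − 4y_A = 0 ⇒ y_E = 28.125 − 0.5y_A.
Plugging y_E into A's best response: y_A = 21.6 − 0.4(28.125 − 0.5y_A) ⇒ 0.8y_A = 10.35, so y_A = 12.9375.
Then y_E = 28.125 − 0.5·12.9375 = 693/32.
Equilibrium price: P = 260 − 4·(1107/32) = 121.625.

121.625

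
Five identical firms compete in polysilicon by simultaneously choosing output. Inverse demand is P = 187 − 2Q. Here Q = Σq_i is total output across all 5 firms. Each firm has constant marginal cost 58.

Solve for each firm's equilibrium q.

10.75

A representative firm's profit is π_i = q_i(187 − 2Q) − 58q_i, with Q = q_i + Σ_{j≠i} q_j.
First-order condition: 129 − 4q_i − 2Σ_{j≠i} q_j = 0.
With identical firms, set every q_j = q: then 129 − 4q − 8q = 0, i.e. q = 129/12 = 10.75.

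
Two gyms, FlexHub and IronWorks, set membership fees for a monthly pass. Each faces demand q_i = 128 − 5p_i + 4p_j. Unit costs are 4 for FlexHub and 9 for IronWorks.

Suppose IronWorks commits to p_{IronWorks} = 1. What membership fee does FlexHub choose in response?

FlexHub's profit: π = (p_{FlexHub} − 4)(128 − 5p_{FlexHub} + 4p_{IronWorks}).
∂π/∂p_{FlexHub} = 148 − 10p_{FlexHub} + 4p_{IronWorks} = 0 ⇒ p_{FlexHub} = 14.8 + 0.4p_{IronWorks}.
At p_{IronWorks} = 1: p_{FlexHub} = 14.8 + 0.4·1 = 15.2.

15.2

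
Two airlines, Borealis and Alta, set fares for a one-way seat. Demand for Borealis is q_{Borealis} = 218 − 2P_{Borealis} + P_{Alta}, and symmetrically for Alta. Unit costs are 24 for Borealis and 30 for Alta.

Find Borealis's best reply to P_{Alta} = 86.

88

Borealis's profit: π = (P_{Borealis} − 24)(218 − 2P_{Borealis} + P_{Alta}).
∂π/∂P_{Borealis} = 266 − 4P_{Borealis} + P_{Alta} = 0 ⇒ P_{Borealis} = 66.5 + 0.25P_{Alta}.
At P_{Alta} = 86: P_{Borealis} = 66.5 + 0.25·86 = 88.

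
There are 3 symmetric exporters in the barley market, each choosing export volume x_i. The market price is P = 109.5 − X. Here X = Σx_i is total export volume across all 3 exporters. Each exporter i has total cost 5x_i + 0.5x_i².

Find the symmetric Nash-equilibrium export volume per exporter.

20.9

A representative exporter's profit is π_i = x_i(109.5 − X) − 5x_i − 0.5x_i², with X = x_i + Σ_{j≠i} x_j.
First-order condition: 104.5 − 3x_i − Σ_{j≠i} x_j = 0.
In a symmetric equilibrium every exporter chooses the same x, so Σ_{j≠i} x_j = 2x. The condition becomes 104.5 − 5x = 0, giving x = 104.5/5 = 20.9.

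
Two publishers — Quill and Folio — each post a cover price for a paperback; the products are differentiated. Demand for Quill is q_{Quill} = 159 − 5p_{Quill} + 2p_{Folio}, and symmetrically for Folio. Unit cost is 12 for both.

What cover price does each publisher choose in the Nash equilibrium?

27.375

Quill's profit: π = (p_{Quill} − 12)(159 − 5p_{Quill} + 2p_{Folio}).
∂π/∂p_{Quill} = 219 − 10p_{Quill} + 2p_{Folio} = 0 ⇒ p_{Quill} = 21.9 + 0.2p_{Folio}.
By symmetry p_{Folio} = p_{Quill}; substituting into the reaction function, 0.8p_{Quill} = 21.9 and p_{Quill} = 27.375.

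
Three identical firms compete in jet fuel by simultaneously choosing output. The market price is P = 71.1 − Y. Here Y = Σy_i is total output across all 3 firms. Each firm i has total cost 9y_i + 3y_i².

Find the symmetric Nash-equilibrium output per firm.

6.21

A representative firm's profit is π_i = y_i(71.1 − Y) − 9y_i − 3y_i², with Y = y_i + Σ_{j≠i} y_j.
First-order condition: 62.1 − 8y_i − Σ_{j≠i} y_j = 0.
Imposing symmetry (y_j = y for all j) turns Σ_{j≠i} y_j into 2y, so 62.1 = 10y and y = 6.21.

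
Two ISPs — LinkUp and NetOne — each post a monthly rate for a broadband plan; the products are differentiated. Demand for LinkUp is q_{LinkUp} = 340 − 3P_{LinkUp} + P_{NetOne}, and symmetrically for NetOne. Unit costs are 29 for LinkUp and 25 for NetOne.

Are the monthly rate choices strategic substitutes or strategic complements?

LinkUp's profit: π = (P_{LinkUp} − 29)(340 − 3P_{LinkUp} + P_{NetOne}).
∂π/∂P_{LinkUp} = 427 − 6P_{LinkUp} + P_{NetOne} = 0 ⇒ P_{LinkUp} = 427/6 + (1/6)P_{NetOne}.
The best-response slope dP_{LinkUp}/dP_{NetOne} = 1/6 > 0: the reaction function is upward-sloping, so the choices are strategic complements.

strategic complements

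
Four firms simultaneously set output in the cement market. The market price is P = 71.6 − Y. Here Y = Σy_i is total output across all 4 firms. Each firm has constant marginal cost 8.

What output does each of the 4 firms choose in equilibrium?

12.72

A representative firm's profit is π_i = y_i(71.6 − Y) − 8y_i, with Y = y_i + Σ_{j≠i} y_j.
First-order condition: 63.6 − 2y_i − Σ_{j≠i} y_j = 0.
In a symmetric equilibrium every firm chooses the same y, so Σ_{j≠i} y_j = 3y. The condition becomes 63.6 − 5y = 0, giving y = 63.6/5 = 12.72.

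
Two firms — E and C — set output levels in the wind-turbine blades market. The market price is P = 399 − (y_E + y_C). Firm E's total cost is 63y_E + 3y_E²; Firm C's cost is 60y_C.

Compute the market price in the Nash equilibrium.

218.4

Firm E's profit: π = y_E(399 − (y_E + y_C)) − 63y_E − 3y_E².
∂π/∂y_E = 336 − 8y_E − y_C = 0, so y_E = 42 − 0.125y_C.
For C: ∂π/∂y_C = 339 − 2y_C − y_E = 0 ⇒ y_C = 169.5 − 0.5y_E.
Substituting the second reaction function into the first: y_E = 42 − 0.125(169.5 − 0.5y_E), which gives 0.9375y_E = 20.8125 ⇒ y_E = 22.2.
Then y_C = 169.5 − 0.5·22.2 = 158.4.
Equilibrium price: P = 399 − 180.6 = 218.4.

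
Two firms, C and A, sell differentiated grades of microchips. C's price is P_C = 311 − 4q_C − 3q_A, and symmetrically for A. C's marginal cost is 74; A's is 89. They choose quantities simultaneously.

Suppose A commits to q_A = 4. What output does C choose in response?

Firm C's profit: π = q_C(311 − 4q_C − 3q_A) − 74q_C.
∂π/∂q_C = 237 − 8q_C − 3q_A = 0 ⇒ q_C = 29.625 − 0.375q_A.
At q_A = 4: q_C = 29.625 − 0.375·4 = 28.125.

28.125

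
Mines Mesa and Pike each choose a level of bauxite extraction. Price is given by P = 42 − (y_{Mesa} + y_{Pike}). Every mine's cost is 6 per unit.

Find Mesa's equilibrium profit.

Mine Mesa's profit: π = y_{Mesa}(42 − (y_{Mesa} + y_{Pike})) − 6y_{Mesa}.
∂π/∂y_{Mesa} = 36 − 2y_{Mesa} − y_{Pike} = 0, so y_{Mesa} = 18 − 0.5y_{Pike}.
By symmetry y_{Pike} = y_{Mesa}; substituting into the reaction function, 1.5y_{Mesa} = 18 and y_{Mesa} = 12.
Price P = 42 − 24 = 18.
Mesa's profit: (18 − 6)·12 = 144.

144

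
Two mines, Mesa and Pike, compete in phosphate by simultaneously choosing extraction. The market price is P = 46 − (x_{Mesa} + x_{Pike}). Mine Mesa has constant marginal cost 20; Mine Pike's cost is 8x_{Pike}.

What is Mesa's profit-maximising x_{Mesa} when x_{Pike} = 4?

11

Mine Mesa's profit: π = x_{Mesa}(46 − (x_{Mesa} + x_{Pike})) − 20x_{Mesa}.
∂π/∂x_{Mesa} = 26 − 2x_{Mesa} − x_{Pike} = 0, so x_{Mesa} = 13 − 0.5x_{Pike}.
At x_{Pike} = 4: x_{Mesa} = 13 − 0.5·4 = 11.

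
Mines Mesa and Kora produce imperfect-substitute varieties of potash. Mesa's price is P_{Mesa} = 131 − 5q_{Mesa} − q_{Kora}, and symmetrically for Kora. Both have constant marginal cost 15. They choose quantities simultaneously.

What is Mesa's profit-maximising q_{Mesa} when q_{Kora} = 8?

10.8

Mine Mesa's profit: π = q_{Mesa}(131 − 5q_{Mesa} − q_{Kora}) − 15q_{Mesa}.
∂π/∂q_{Mesa} = 116 − 10q_{Mesa} − q_{Kora} = 0 ⇒ q_{Mesa} = 11.6 − 0.1q_{Kora}.
At q_{Kora} = 8: q_{Mesa} = 11.6 − 0.1·8 = 10.8.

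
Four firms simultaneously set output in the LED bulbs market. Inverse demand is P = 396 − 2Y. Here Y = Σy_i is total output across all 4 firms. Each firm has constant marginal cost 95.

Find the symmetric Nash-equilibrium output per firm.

A representative firm's profit is π_i = y_i(396 − 2Y) − 95y_i, with Y = y_i + Σ_{j≠i} y_j.
First-order condition: 301 − 4y_i − 2Σ_{j≠i} y_j = 0.
With identical firms, set every y_j = y: then 301 − 4y − 6y = 0, i.e. y = 301/10 = 30.1.

30.1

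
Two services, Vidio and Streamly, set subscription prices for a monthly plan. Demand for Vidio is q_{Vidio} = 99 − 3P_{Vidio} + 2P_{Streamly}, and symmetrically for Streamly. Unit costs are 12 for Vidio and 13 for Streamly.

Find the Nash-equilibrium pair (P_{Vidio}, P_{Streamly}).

33.9375, 34.3125

Vidio's profit: π = (P_{Vidio} − 12)(99 − 3P_{Vidio} + 2P_{Streamly}).
∂π/∂P_{Vidio} = 135 − 6P_{Vidio} + 2P_{Streamly} = 0 ⇒ P_{Vidio} = 22.5 + (1/3)P_{Streamly}.
Similarly P_{Streamly} = 23 + (1/3)P_{Vidio}.
Substituting the second reaction function into the first: P_{Vidio} = 22.5 + (1/3)(23 + (1/3)P_{Vidio}), which gives (8/9)P_{Vidio} = 181/6 ⇒ P_{Vidio} = 33.9375.
Then P_{Streamly} = 23 + (1/3)·33.9375 = 34.3125.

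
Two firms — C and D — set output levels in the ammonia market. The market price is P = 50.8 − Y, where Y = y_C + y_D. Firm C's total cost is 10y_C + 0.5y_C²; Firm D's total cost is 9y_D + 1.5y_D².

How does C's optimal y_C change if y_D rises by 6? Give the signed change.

-2

Firm C's profit: π = y_C(50.8 − (y_C + y_D)) − 10y_C − 0.5y_C².
∂π/∂y_C = 40.8 − 3y_C − y_D = 0, so y_C = 13.6 − (1/3)y_D.
The reaction-function slope is −1/3, so a 6-unit rise in y_D moves y_C by −1/3 × 6 = −2. C's best response falls — the actions are strategic substitutes.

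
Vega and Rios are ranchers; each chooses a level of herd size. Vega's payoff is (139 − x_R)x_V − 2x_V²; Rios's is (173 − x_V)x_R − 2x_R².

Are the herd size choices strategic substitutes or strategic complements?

Expanding Vega's payoff: 139x_V − x_Rx_V − 2x_V².
∂π/∂x_V = 139 − x_R − 4x_V = 0, so x_V = 34.75 − 0.25x_R.
The best-response slope dx_V/dx_R = −0.25 < 0: the reaction function is downward-sloping, so the choices are strategic substitutes.

strategic substitutes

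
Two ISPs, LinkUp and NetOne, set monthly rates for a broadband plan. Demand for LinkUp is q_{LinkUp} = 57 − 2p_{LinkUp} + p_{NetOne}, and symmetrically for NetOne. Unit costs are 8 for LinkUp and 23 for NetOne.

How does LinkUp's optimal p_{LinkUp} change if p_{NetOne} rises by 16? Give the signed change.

4

LinkUp's profit: π = (p_{LinkUp} − 8)(57 − 2p_{LinkUp} + p_{NetOne}).
∂π/∂p_{LinkUp} = 73 − 4p_{LinkUp} + p_{NetOne} = 0 ⇒ p_{LinkUp} = 18.25 + 0.25p_{NetOne}.
The reaction-function slope is 0.25, so a 16-unit rise in p_{NetOne} moves p_{LinkUp} by 0.25 × 16 = 4. LinkUp's best response rises — the actions are strategic complements.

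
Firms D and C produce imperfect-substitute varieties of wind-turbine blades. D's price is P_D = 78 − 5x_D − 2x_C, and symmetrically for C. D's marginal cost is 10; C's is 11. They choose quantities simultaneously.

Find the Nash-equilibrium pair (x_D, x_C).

Firm D's profit: π = x_D(78 − 5x_D − 2x_C) − 10x_D.
∂π/∂x_D = 68 − 10x_D − 2x_C = 0 ⇒ x_D = 6.8 − 0.2x_C.
Similarly x_C = 6.7 − 0.2x_D.
Solving the two reaction functions simultaneously: (1 − (−0.2)(−0.2))x_D = 6.8 − 0.2·6.7, so 0.96x_D = 5.46 and x_D = 5.6875.
Then x_C = 6.7 − 0.2·5.6875 = 5.5625.

5.6875, 5.5625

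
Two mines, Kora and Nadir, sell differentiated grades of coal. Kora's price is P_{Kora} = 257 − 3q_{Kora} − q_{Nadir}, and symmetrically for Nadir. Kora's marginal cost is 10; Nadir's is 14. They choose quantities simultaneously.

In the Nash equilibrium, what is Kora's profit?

3759.48

Mine Kora's profit: π = q_{Kora}(257 − 3q_{Kora} − q_{Nadir}) − 10q_{Kora}.
∂π/∂q_{Kora} = 247 − 6q_{Kora} − q_{Nadir} = 0 ⇒ q_{Kora} = 247/6 − (1/6)q_{Nadir}.
Similarly q_{Nadir} = 40.5 − (1/6)q_{Kora}.
Plugging q_{Nadir} into Kora's best response: q_{Kora} = 247/6 − (1/6)(40.5 − (1/6)q_{Kora}) ⇒ (35/36)q_{Kora} = 413/12, so q_{Kora} = 35.4.
Then q_{Nadir} = 40.5 − (1/6)·35.4 = 34.6.
P_{Kora} = 257 − 3·35.4 − 34.6 = 116.2.
Profit = (116.2 − 10)·35.4 = 3759.48.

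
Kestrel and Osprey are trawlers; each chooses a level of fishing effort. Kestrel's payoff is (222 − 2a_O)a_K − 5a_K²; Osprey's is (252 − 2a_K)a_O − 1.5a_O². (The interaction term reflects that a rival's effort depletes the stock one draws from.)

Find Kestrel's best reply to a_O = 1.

Expanding Kestrel's payoff: 222a_K − 2a_Oa_K − 5a_K².
∂π/∂a_K = 222 − 2a_O − 10a_K = 0, so a_K = 22.2 − 0.2a_O.
At a_O = 1: a_K = 22.2 − 0.2·1 = 22.

22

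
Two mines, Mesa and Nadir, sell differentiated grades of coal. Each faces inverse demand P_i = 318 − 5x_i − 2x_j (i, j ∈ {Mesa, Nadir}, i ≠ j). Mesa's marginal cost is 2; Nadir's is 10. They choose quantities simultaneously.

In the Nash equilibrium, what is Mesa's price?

Mine Mesa's profit: π = x_{Mesa}(318 − 5x_{Mesa} − 2x_{Nadir}) − 2x_{Mesa}.
∂π/∂x_{Mesa} = 316 − 10x_{Mesa} − 2x_{Nadir} = 0 ⇒ x_{Mesa} = 31.6 − 0.2x_{Nadir}.
Similarly x_{Nadir} = 30.8 − 0.2x_{Mesa}.
Plugging x_{Nadir} into Mesa's best response: x_{Mesa} = 31.6 − 0.2(30.8 − 0.2x_{Mesa}) ⇒ 0.96x_{Mesa} = 25.44, so x_{Mesa} = 26.5.
Then x_{Nadir} = 30.8 − 0.2·26.5 = 25.5.
P_{Mesa} = 318 − 5·26.5 − 2·25.5 = 134.5.

134.5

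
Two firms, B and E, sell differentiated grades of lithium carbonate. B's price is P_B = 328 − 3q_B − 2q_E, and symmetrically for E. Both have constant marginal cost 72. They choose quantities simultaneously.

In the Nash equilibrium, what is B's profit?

Firm B's profit: π = q_B(328 − 3q_B − 2q_E) − 72q_B.
∂π/∂q_B = 256 − 6q_B − 2q_E = 0 ⇒ q_B = 128/3 − (1/3)q_E.
Setting q_B = q_E in the reaction function: q_B = 128/3 − (1/3)q_B, so q_B = (128/3) / (4/3) = 32.
P_B = 328 − 3·32 − 2·32 = 168.
Profit = (168 − 72)·32 = 3072.

3072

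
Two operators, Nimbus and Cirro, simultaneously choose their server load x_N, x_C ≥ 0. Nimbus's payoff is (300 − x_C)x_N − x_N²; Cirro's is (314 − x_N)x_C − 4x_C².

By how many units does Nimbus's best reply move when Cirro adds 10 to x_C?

-5

Expanding Nimbus's payoff: 300x_N − x_Cx_N − x_N².
∂π/∂x_N = 300 − x_C − 2x_N = 0, so x_N = 150 − 0.5x_C.
The reaction-function slope is −0.5, so a 10-unit rise in x_C moves x_N by −0.5 × 10 = −5. Nimbus's best response falls — the actions are strategic substitutes.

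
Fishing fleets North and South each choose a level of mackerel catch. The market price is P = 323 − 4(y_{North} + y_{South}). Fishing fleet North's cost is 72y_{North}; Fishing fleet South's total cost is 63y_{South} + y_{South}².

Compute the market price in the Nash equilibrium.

163.875

Fishing fleet North's profit: π = y_{North}(323 − 4(y_{North} + y_{South})) − 72y_{North}.
∂π/∂y_{North} = 251 − 8y_{North} − 4y_{South} = 0, so y_{North} = 31.375 − 0.5y_{South}.
For South: ∂π/∂y_{South} = 260 − 10y_{South} − 4y_{North} = 0 ⇒ y_{South} = 26 − 0.4y_{North}.
Substituting the second reaction function into the first: y_{North} = 31.375 − 0.5(26 − 0.4y_{North}), which gives 0.8y_{North} = 18.375 ⇒ y_{North} = 735/32.
Then y_{South} = 26 − 0.4·(735/32) = 16.8125.
Equilibrium price: P = 323 − 4·(1273/32) = 163.875.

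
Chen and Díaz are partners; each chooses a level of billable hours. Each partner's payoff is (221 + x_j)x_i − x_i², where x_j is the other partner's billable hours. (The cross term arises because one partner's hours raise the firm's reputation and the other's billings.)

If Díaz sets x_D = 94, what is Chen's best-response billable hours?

Chen's payoff is (221 + x_D)x_C − x_C².
∂π/∂x_C = 221 + x_D − 2x_C = 0, so x_C = 110.5 + 0.5x_D.
At x_D = 94: x_C = 110.5 + 0.5·94 = 157.5.

157.5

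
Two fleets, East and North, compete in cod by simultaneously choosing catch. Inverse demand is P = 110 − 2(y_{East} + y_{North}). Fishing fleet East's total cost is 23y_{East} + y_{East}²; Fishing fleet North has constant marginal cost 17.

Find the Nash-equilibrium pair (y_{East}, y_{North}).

Fishing fleet East's profit: π = y_{East}(110 − 2(y_{East} + y_{North})) − 23y_{East} − y_{East}².
∂π/∂y_{East} = 87 − 6y_{East} − 2y_{North} = 0, so y_{East} = 14.5 − (1/3)y_{North}.
For North: ∂π/∂y_{North} = 93 − 4y_{North} − 2y_{East} = 0 ⇒ y_{North} = 23.25 − 0.5y_{East}.
Substituting the second reaction function into the first: y_{East} = 14.5 − (1/3)(23.25 − 0.5y_{East}), which gives (5/6)y_{East} = 6.75 ⇒ y_{East} = 8.1.
Then y_{North} = 23.25 − 0.5·8.1 = 19.2.

8.1, 19.2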